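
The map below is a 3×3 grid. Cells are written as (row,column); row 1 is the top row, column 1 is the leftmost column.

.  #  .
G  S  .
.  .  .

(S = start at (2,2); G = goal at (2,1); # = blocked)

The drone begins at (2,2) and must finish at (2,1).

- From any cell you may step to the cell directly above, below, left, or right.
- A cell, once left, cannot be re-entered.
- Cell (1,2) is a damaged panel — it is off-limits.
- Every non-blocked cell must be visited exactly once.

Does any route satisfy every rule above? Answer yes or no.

no

Cell (1,1) has only one open neighbour but is neither the start nor the goal, so a Hamiltonian route would have to both enter and leave it through the same neighbour — impossible without revisiting.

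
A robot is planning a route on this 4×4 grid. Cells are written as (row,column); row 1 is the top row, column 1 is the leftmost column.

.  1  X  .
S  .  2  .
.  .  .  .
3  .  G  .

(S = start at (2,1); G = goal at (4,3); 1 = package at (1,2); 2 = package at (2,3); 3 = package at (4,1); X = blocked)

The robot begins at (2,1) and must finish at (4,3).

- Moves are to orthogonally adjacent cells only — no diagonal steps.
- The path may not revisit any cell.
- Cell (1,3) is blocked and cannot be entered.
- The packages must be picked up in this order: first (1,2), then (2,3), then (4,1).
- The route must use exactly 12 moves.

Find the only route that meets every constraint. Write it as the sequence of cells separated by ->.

(2,1) -> (1,1) -> (1,2) -> (2,2) -> (2,3) -> (2,4) -> (3,4) -> (3,3) -> (3,2) -> (3,1) -> (4,1) -> (4,2) -> (4,3)

The waypoints must appear in the order (1,2), (2,3), (4,1), with no cell reused.
Route from (2,1): up 1 to (1,1), right 1 to (1,2), down 1 to (2,2), right 2 to (2,4), down 1 to (3,4), left 3 to (3,1), down 1 to (4,1), right 2 to (4,3) — 12 moves in all.
Check: order respected (1 at step 2, 2 at step 4, 3 at step 10); 12 moves as required.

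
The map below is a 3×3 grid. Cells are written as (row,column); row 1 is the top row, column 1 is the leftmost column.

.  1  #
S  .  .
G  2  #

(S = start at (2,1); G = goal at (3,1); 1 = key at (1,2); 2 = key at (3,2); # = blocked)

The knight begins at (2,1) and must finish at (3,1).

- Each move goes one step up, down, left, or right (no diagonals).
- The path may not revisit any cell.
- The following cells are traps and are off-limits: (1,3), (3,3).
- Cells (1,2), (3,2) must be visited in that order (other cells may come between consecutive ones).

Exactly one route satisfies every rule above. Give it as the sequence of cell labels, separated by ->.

(2,1) -> (1,1) -> (1,2) -> (2,2) -> (3,2) -> (3,1)

The waypoints must appear in the order (1,2), (3,2), with no cell reused.
Route from (2,1): up to (1,1), right to (1,2), 2× down (reaching (3,2)), left to (3,1) — 5 moves in all.
Check: order respected (1 at step 2, 2 at step 4).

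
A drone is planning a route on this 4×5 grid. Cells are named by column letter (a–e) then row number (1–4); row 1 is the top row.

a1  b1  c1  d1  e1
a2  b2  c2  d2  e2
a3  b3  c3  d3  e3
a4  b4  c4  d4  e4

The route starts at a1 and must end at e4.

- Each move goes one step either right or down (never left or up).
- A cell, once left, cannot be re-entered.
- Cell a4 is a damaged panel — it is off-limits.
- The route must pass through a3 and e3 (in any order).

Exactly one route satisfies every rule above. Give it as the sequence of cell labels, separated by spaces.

Moves only go right or down, so the column and row indices never decrease.
Route from a1: 2× down (reaching a3), 4× right (reaching e3), down to e4 — 7 moves in all.
Check: all required cells visited.

a1 a2 a3 b3 c3 d3 e3 e4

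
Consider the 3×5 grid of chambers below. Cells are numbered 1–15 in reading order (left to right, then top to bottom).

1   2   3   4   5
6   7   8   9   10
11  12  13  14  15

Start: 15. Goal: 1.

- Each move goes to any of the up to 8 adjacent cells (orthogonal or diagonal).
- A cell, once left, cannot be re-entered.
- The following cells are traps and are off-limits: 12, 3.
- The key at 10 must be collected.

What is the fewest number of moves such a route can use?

Any route passes through 10 somewhere between 15 and 1. Summing Chebyshev distances along the two legs (15 → 10 → 1) gives a lower bound of 1 + 4 = 5 moves.
A route of 5 moves achieves this: 15 → 10 → 4 → 8 → 2 → 1.
Since 5 matches the lower bound, it is optimal.

5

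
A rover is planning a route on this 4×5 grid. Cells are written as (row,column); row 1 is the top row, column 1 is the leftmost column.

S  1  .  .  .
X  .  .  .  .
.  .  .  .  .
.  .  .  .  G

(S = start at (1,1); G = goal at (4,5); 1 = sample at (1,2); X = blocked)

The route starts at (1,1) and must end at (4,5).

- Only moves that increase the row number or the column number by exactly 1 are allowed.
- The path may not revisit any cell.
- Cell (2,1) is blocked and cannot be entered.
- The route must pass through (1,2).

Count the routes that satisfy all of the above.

A right/down-only route from (1,1) to (4,5) makes exactly 3 down-moves and 4 right-moves in some order.
With no other constraints that would be C(7,3) = 35 routes.
Split at (1,2) and multiply the segment counts (each segment already excludes blocked cells): (1,1)→(1,2): 1; (1,2)→(4,5): 20; product = 20.
That gives 20 routes.

20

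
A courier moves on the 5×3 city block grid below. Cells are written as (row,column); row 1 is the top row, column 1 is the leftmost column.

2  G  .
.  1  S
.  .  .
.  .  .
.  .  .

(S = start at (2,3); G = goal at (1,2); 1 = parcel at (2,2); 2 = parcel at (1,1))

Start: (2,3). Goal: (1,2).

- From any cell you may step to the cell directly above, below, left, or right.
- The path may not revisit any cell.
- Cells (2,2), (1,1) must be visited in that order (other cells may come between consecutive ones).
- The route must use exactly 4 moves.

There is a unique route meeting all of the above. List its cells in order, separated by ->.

The waypoints must appear in the order (2,2), (1,1), with no cell reused.
Route from (2,3): 2× left (reaching (2,1)), up to (1,1), right to (1,2) — 4 moves in all.
Check: order respected (1 at step 1, 2 at step 3); 4 moves as required.

(2,3) -> (2,2) -> (2,1) -> (1,1) -> (1,2)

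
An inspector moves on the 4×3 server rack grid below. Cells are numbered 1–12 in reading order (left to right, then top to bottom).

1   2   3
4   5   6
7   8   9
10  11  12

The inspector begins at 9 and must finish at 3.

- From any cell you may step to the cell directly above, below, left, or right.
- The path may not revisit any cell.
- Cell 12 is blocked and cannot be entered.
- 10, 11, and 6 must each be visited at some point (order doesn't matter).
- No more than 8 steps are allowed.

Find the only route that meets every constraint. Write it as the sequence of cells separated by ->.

9 -> 8 -> 11 -> 10 -> 7 -> 4 -> 5 -> 6 -> 3

The 8-move cap with required stops at 10, 11, 6 leaves no slack for detours.
Route from 9: left 1 to 8, down 1 to 11, left 1 to 10, up 2 to 4, right 2 to 6, up 1 to 3 — 8 moves in all.
Check: all required cells visited; 8 ≤ 8 moves.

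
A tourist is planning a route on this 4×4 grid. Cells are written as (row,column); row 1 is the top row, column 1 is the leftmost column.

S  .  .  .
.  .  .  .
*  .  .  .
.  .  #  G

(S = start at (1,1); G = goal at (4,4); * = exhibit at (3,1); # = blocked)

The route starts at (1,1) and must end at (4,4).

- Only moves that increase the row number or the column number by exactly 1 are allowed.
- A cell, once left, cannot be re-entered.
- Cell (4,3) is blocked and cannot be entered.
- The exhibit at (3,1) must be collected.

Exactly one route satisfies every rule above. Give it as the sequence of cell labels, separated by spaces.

(1,1) (2,1) (3,1) (3,2) (3,3) (3,4) (4,4)

Moves only go right or down, so the column and row indices never decrease.
Route from (1,1): down 2 to (3,1), right 3 to (3,4), down 1 to (4,4) — 6 moves in all.
Check: all required cells visited.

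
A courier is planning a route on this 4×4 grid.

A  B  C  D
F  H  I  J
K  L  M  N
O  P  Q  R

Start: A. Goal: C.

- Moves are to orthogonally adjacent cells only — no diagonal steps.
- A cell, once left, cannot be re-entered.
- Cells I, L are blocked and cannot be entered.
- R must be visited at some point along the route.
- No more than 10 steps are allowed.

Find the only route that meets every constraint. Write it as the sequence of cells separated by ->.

A -> F -> K -> O -> P -> Q -> R -> N -> J -> D -> C

The 10-move cap with required stops at R leaves no slack for detours.
Route from A: down 3 to O, right 3 to R, up 3 to D, left 1 to C — 10 moves in all.
Check: all required cells visited; 10 ≤ 10 moves.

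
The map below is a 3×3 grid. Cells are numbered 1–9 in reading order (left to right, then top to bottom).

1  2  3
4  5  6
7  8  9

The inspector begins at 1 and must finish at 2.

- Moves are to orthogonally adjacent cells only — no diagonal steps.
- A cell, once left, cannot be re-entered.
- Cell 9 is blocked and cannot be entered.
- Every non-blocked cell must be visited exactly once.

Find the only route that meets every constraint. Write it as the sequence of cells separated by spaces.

1 4 7 8 5 6 3 2

Need to visit all 8 open cells exactly once, starting at 1 and ending at 2.
Route from 1: 2× down (reaching 7), right to 8, up to 5, right to 6, up to 3, left to 2 — 7 moves in all.
Check: all 8 open cells covered.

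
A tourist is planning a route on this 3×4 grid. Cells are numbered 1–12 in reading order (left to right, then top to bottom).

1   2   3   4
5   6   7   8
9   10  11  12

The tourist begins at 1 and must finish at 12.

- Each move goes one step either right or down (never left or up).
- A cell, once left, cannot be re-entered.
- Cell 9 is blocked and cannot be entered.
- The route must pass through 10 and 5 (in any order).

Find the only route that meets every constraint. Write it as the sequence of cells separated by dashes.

Moves only go right or down, so the column and row indices never decrease.
Route from 1: down to 5, right to 6, down to 10, 2× right (reaching 12) — 5 moves in all.
Check: all required cells visited.

1 - 5 - 6 - 10 - 11 - 12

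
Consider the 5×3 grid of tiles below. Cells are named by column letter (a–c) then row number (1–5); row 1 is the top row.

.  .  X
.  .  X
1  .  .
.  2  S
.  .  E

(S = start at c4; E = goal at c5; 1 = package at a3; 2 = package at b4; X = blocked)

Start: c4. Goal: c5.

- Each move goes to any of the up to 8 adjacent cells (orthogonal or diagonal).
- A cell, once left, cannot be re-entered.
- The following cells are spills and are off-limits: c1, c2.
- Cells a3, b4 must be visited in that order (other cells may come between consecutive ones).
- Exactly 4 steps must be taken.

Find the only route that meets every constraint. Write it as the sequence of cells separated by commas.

The waypoints must appear in the order a3, b4, with no cell reused.
Route from c4: up-left 1 to b3, left 1 to a3, down-right 2 to c5 — 4 moves in all.
Check: order respected (1 at step 2, 2 at step 3); 4 moves as required.

c4, b3, a3, b4, c5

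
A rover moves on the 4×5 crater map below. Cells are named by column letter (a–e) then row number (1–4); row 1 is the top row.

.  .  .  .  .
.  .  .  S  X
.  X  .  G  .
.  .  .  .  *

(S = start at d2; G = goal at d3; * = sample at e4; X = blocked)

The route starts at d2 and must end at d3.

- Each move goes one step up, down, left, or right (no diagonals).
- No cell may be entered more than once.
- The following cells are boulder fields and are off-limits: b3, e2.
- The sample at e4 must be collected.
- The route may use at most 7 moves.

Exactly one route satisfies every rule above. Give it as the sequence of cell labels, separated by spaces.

d2 c2 c3 c4 d4 e4 e3 d3

Any route must reach e4 and still end at d3 within 7 moves, so the order of the required stops is forced.
Route from d2: left 1 to c2, down 2 to c4, right 2 to e4, up 1 to e3, left 1 to d3 — 7 moves in all.
Check: all required cells visited; 7 ≤ 7 moves.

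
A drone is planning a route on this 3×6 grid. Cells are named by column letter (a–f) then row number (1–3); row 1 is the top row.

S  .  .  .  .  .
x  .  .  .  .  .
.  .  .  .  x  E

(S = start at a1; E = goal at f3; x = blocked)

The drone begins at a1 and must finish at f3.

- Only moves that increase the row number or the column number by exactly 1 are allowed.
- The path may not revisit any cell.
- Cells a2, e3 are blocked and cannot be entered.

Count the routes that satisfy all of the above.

5

A right/down-only route from a1 to f3 makes exactly 2 down-moves and 5 right-moves in some order.
With no other constraints that would be C(7,2) = 21 routes.
Subtract routes through each blocked cell (inclusion–exclusion for overlaps): − through a2: 6 − through e3: 15 + through a2&e3: 5 → 5.
That gives 5 routes.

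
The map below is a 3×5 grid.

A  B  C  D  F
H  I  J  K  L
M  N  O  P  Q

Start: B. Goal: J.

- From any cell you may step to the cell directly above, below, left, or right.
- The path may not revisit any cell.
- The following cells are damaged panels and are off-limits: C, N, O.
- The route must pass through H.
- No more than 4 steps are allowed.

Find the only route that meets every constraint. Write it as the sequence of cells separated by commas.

B, A, H, I, J

The budget equals the shortest possible length, so every move has to be on a shortest route through the required cells.
Route from B: left 1 to A, down 1 to H, right 2 to J — 4 moves in all.
Check: all required cells visited; 4 ≤ 4 moves.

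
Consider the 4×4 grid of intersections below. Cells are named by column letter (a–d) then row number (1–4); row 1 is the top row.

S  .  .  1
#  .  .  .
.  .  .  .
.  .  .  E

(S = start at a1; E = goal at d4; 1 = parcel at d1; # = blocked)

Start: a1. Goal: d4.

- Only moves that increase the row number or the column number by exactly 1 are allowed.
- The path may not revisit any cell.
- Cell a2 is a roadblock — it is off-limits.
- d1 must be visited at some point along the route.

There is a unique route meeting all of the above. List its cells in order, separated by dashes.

a1 - b1 - c1 - d1 - d2 - d3 - d4

Moves only go right or down, so the column and row indices never decrease.
Route from a1: right 3 to d1, down 3 to d4 — 6 moves in all.
Check: all required cells visited.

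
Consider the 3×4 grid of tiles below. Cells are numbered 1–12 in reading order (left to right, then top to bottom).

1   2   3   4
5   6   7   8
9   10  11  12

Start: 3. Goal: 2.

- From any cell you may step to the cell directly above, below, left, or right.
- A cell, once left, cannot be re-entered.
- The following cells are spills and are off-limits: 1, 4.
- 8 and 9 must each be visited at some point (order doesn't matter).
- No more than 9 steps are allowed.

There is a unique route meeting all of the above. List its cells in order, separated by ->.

3 -> 7 -> 8 -> 12 -> 11 -> 10 -> 9 -> 5 -> 6 -> 2

The 9-move cap with required stops at 8, 9 leaves no slack for detours.
Route from 3: down 1 to 7, right 1 to 8, down 1 to 12, left 3 to 9, up 1 to 5, right 1 to 6, up 1 to 2 — 9 moves in all.
Check: all required cells visited; 9 ≤ 9 moves.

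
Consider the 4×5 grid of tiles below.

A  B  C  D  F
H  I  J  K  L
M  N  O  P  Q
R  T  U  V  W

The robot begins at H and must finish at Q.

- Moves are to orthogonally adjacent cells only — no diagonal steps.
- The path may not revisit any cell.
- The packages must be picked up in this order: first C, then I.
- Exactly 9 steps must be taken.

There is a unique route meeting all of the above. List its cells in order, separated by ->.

The waypoints must appear in the order C, I, with no cell reused.
Route from H: up to A, 2× right (reaching C), down to J, left to I, down to N, 3× right (reaching Q) — 9 moves in all.
Check: order respected (C at step 3, I at step 5); 9 moves as required.

H -> A -> B -> C -> J -> I -> N -> O -> P -> Q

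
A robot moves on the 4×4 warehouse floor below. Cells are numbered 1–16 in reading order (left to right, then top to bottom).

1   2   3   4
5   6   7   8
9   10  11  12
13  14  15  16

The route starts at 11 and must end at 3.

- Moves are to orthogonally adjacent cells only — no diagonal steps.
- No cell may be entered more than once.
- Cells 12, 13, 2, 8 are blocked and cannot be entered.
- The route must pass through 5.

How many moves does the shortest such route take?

6

Any route passes through 5 somewhere between 11 and 3. Summing Manhattan distances along the two legs (11 → 5 → 3) gives a lower bound of 3 + 3 = 6 moves.
A route of 6 moves achieves this: 11 → 10 → 9 → 5 → 6 → 7 → 3.
Since 6 matches the lower bound, it is optimal.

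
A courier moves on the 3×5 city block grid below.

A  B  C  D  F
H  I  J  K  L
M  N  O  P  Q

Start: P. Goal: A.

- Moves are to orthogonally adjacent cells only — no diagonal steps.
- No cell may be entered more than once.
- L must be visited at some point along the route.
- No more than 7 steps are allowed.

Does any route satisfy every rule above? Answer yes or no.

One route that works: P → K → L → F → D → C → B → A.

yes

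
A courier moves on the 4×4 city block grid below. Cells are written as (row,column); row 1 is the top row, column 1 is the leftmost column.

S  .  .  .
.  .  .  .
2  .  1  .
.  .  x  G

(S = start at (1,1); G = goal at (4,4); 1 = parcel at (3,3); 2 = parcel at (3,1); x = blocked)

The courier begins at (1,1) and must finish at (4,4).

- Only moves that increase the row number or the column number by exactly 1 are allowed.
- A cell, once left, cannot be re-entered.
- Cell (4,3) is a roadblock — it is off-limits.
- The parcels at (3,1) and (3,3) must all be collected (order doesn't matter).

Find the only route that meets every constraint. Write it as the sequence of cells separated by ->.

Moves only go right or down, so the column and row indices never decrease.
Route from (1,1): 2× down (reaching (3,1)), 3× right (reaching (3,4)), down to (4,4) — 6 moves in all.
Check: all required cells visited.

(1,1) -> (2,1) -> (3,1) -> (3,2) -> (3,3) -> (3,4) -> (4,4)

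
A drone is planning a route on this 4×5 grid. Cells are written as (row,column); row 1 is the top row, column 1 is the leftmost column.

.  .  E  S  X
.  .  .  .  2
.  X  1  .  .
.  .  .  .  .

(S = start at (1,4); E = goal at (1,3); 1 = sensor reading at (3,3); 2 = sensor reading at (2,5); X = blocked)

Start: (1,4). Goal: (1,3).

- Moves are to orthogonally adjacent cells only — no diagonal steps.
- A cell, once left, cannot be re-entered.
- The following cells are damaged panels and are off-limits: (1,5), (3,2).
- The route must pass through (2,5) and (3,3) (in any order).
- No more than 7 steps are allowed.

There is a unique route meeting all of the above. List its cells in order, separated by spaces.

(1,4) (2,4) (2,5) (3,5) (3,4) (3,3) (2,3) (1,3)

The 7-move cap with required stops at (2,5), (3,3) leaves no slack for detours.
Route from (1,4): down to (2,4), right to (2,5), down to (3,5), 2× left (reaching (3,3)), 2× up (reaching (1,3)) — 7 moves in all.
Check: all required cells visited; 7 ≤ 7 moves.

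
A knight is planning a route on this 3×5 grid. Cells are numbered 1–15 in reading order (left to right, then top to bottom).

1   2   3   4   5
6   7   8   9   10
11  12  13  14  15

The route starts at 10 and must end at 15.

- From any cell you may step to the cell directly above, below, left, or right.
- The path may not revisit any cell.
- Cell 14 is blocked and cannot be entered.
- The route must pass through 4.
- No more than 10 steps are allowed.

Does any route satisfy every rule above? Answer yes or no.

Every way from 4 onward to 15 runs back through 10, which the route has already used — so it cannot be completed without a revisit.

no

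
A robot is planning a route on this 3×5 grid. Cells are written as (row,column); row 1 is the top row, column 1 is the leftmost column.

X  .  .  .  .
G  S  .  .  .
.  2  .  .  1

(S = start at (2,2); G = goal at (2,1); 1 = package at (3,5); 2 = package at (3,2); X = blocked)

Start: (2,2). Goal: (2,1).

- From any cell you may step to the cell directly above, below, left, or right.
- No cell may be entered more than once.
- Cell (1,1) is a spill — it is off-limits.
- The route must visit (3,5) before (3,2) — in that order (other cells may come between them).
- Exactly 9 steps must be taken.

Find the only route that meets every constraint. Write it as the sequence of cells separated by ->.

The waypoints must appear in the order (3,5), (3,2), with no cell reused.
Route from (2,2): right 3 to (2,5), down 1 to (3,5), left 4 to (3,1), up 1 to (2,1) — 9 moves in all.
Check: order respected (1 at step 4, 2 at step 7); 9 moves as required.

(2,2) -> (2,3) -> (2,4) -> (2,5) -> (3,5) -> (3,4) -> (3,3) -> (3,2) -> (3,1) -> (2,1)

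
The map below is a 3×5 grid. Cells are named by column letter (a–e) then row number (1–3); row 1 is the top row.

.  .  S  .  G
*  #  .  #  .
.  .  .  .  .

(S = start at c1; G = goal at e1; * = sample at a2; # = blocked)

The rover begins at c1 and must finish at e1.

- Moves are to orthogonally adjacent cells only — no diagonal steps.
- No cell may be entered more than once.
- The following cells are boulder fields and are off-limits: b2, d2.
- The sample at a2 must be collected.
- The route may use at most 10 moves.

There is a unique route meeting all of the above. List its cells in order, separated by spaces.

The 10-move cap with required stops at a2 leaves no slack for detours.
Route from c1: left 2 to a1, down 2 to a3, right 4 to e3, up 2 to e1 — 10 moves in all.
Check: all required cells visited; 10 ≤ 10 moves.

c1 b1 a1 a2 a3 b3 c3 d3 e3 e2 e1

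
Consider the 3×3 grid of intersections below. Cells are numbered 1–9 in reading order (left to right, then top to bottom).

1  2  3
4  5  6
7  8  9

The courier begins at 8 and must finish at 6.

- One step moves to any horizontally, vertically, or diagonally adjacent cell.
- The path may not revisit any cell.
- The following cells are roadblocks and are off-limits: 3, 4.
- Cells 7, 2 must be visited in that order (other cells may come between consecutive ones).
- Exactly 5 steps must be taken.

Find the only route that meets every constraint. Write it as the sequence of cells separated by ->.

8 -> 7 -> 5 -> 1 -> 2 -> 6

The waypoints must appear in the order 7, 2, with no cell reused.
Route from 8: left to 7, up-right to 5, up-left to 1, right to 2, down-right to 6 — 5 moves in all.
Check: order respected (7 at step 1, 2 at step 4); 5 moves as required.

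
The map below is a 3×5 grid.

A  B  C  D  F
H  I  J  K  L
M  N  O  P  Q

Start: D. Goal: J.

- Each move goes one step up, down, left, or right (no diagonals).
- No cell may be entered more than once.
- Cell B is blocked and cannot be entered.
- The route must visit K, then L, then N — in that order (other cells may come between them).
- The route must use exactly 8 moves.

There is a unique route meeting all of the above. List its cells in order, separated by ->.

The waypoints must appear in the order K, L, N, with no cell reused.
Route from D: down 1 to K, right 1 to L, down 1 to Q, left 3 to N, up 1 to I, right 1 to J — 8 moves in all.
Check: order respected (K at step 1, L at step 2, N at step 6); 8 moves as required.

D -> K -> L -> Q -> P -> O -> N -> I -> J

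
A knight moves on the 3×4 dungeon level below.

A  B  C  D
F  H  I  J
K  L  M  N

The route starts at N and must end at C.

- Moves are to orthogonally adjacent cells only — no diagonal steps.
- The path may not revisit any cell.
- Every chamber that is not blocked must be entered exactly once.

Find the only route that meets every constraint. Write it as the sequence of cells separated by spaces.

Need to visit all 12 open cells exactly once, starting at N and ending at C.
Cell K has only two open neighbours (F and L), so the path must pass straight through it: one of those is the cell it's entered from and the other is where it exits.
Route from N: 3× left (reaching K), 2× up (reaching A), right to B, down to H, 2× right (reaching J), up to D, left to C — 11 moves in all.
Check: all 12 open cells covered.

N M L K F A B H I J D C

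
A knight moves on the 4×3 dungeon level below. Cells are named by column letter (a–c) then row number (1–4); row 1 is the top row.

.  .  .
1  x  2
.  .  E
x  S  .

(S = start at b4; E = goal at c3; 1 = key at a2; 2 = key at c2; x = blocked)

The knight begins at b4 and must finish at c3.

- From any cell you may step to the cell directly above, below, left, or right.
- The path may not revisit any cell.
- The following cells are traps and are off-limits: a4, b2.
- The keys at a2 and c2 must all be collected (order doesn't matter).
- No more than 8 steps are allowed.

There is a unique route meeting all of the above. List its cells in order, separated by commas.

The 8-move cap with required stops at a2, c2 leaves no slack for detours.
Route from b4: up 1 to b3, left 1 to a3, up 2 to a1, right 2 to c1, down 2 to c3 — 8 moves in all.
Check: all required cells visited; 8 ≤ 8 moves.

b4, b3, a3, a2, a1, b1, c1, c2, c3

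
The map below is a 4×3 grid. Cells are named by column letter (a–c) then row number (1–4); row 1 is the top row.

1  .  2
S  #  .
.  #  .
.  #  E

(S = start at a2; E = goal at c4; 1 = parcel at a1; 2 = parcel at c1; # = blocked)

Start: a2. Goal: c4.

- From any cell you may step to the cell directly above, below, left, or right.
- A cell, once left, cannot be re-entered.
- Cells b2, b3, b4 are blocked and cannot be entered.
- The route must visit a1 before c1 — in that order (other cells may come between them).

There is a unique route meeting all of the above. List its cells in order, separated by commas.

The waypoints must appear in the order a1, c1, with no cell reused.
Route from a2: up 1 to a1, right 2 to c1, down 3 to c4 — 6 moves in all.
Check: order respected (1 at step 1, 2 at step 3).

a2, a1, b1, c1, c2, c3, c4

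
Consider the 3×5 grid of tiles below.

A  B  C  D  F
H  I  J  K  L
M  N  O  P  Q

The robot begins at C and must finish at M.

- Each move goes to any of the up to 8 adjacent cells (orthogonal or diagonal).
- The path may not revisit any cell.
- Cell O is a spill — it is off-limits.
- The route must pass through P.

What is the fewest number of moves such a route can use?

5

Any route passes through P somewhere between C and M. Summing Chebyshev distances along the two legs (C → P → M) gives a lower bound of 2 + 3 = 5 moves.
A route of 5 moves achieves this: C → K → P → J → I → M.
Since 5 matches the lower bound, it is optimal.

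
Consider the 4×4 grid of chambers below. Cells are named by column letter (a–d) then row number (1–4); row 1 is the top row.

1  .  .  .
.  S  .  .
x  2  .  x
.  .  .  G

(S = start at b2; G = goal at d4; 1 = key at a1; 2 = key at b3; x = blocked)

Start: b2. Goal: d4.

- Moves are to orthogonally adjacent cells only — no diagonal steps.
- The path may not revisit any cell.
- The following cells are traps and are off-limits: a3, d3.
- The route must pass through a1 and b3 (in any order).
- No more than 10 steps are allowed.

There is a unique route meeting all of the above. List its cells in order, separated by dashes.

b2 - a2 - a1 - b1 - c1 - c2 - c3 - b3 - b4 - c4 - d4

Any route must reach a1 and b3 and still end at d4 within 10 moves, so the order of the required stops is forced.
Route from b2: left 1 to a2, up 1 to a1, right 2 to c1, down 2 to c3, left 1 to b3, down 1 to b4, right 2 to d4 — 10 moves in all.
Check: all required cells visited; 10 ≤ 10 moves.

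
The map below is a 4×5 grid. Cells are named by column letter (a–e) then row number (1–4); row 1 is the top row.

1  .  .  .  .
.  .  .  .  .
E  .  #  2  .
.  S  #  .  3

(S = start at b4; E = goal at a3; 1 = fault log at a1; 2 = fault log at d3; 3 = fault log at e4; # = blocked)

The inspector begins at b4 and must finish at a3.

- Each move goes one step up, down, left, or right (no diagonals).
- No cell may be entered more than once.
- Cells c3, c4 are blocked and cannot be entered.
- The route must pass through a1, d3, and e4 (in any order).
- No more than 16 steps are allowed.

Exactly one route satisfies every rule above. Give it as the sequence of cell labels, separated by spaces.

The budget equals the shortest possible length, so every move has to be on a shortest route through the required cells.
Route from b4: 2× up (reaching b2), 2× right (reaching d2), 2× down (reaching d4), right to e4, 3× up (reaching e1), 4× left (reaching a1), 2× down (reaching a3) — 16 moves in all.
Check: all required cells visited; 16 ≤ 16 moves.

b4 b3 b2 c2 d2 d3 d4 e4 e3 e2 e1 d1 c1 b1 a1 a2 a3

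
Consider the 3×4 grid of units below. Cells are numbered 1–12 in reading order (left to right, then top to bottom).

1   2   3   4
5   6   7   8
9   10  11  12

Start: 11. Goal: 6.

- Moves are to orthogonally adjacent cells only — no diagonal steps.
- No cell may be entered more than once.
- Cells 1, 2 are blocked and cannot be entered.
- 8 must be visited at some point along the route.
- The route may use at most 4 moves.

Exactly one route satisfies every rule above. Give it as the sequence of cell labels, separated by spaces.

11 12 8 7 6

The 4-move cap with required stops at 8 leaves no slack for detours.
Route from 11: right 1 to 12, up 1 to 8, left 2 to 6 — 4 moves in all.
Check: all required cells visited; 4 ≤ 4 moves.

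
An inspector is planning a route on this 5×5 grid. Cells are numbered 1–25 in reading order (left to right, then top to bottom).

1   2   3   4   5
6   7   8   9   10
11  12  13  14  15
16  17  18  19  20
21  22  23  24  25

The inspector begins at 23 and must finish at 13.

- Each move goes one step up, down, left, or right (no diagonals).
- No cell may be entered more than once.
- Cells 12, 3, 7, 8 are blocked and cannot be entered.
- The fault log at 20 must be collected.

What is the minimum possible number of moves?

Any route passes through 20 somewhere between 23 and 13. Summing Manhattan distances along the two legs (23 → 20 → 13) gives a lower bound of 3 + 3 = 6 moves.
A route of 6 moves achieves this: 23 → 18 → 19 → 20 → 15 → 14 → 13.
Since 6 matches the lower bound, it is optimal.

6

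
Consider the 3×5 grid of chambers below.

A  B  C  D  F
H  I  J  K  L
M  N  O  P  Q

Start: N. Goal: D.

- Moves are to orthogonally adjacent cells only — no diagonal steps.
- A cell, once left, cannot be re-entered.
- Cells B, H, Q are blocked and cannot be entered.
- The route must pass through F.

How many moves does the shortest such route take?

6

Any route passes through F somewhere between N and D. Summing Manhattan distances along the two legs (N → F → D) gives a lower bound of 5 + 1 = 6 moves.
A route of 6 moves achieves this: N → I → J → K → L → F → D.
Since 6 matches the lower bound, it is optimal.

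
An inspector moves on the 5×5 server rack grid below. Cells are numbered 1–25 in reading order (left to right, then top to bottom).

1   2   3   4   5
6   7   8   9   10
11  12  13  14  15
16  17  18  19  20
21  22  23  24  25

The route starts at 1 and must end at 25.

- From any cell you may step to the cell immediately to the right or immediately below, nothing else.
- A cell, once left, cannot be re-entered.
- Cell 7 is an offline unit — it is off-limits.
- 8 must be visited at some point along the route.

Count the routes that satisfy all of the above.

A right/down-only route from 1 to 25 makes exactly 4 down-moves and 4 right-moves in some order.
With no other constraints that would be C(8,4) = 70 routes.
Split at 8 and multiply the segment counts (each segment already excludes blocked cells): 1→8: 1; 8→25: 10; product = 10.
That gives 10 routes.

10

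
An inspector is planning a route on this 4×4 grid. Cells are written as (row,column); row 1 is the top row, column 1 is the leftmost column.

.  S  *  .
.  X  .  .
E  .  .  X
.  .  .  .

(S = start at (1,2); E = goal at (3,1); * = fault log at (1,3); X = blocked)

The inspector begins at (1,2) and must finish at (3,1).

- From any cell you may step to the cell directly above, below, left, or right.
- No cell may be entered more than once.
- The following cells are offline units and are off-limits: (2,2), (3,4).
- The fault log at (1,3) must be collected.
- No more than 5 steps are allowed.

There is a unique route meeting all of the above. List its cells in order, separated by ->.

The 5-move cap with required stops at (1,3) leaves no slack for detours.
Route from (1,2): right 1 to (1,3), down 2 to (3,3), left 2 to (3,1) — 5 moves in all.
Check: all required cells visited; 5 ≤ 5 moves.

(1,2) -> (1,3) -> (2,3) -> (3,3) -> (3,2) -> (3,1)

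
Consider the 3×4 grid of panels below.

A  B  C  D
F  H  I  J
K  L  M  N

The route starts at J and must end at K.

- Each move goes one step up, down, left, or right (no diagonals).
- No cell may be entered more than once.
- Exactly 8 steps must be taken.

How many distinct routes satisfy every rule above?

11

Need simple routes of exactly 8 moves from J to K (Manhattan distance 4, so 2 moves are spent on a detour and 2 undoing it).
Branch systematically from the start, pruning whenever the remaining move budget drops below the Manhattan distance to K or differs from it in parity. Grouping the completions by first move — via D: 4; via N: 5; via I: 2 — and summing: 4 + 5 + 2 = 11.
That gives 11 routes.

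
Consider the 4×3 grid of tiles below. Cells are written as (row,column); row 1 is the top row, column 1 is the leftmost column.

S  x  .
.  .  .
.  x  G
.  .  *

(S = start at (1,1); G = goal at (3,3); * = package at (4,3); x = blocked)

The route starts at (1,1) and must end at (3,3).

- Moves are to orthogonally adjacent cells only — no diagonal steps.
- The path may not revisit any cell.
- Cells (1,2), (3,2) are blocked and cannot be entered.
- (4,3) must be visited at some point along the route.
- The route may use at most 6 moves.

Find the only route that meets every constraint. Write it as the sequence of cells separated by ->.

(1,1) -> (2,1) -> (3,1) -> (4,1) -> (4,2) -> (4,3) -> (3,3)

Any route must reach (4,3) and still end at (3,3) within 6 moves, so the order of the required stops is forced.
Route from (1,1): down 3 to (4,1), right 2 to (4,3), up 1 to (3,3) — 6 moves in all.
Check: all required cells visited; 6 ≤ 6 moves.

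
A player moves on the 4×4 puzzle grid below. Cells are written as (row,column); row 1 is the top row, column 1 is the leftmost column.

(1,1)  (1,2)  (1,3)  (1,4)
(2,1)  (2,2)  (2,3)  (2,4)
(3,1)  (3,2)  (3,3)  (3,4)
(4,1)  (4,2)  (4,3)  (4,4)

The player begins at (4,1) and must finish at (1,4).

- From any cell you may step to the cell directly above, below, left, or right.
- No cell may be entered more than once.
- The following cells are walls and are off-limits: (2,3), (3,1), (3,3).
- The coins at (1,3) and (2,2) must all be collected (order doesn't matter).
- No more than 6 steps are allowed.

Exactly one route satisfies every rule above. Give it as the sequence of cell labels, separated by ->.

The budget equals the shortest possible length, so every move has to be on a shortest route through the required cells.
Route from (4,1): right 1 to (4,2), up 3 to (1,2), right 2 to (1,4) — 6 moves in all.
Check: all required cells visited; 6 ≤ 6 moves.

(4,1) -> (4,2) -> (3,2) -> (2,2) -> (1,2) -> (1,3) -> (1,4)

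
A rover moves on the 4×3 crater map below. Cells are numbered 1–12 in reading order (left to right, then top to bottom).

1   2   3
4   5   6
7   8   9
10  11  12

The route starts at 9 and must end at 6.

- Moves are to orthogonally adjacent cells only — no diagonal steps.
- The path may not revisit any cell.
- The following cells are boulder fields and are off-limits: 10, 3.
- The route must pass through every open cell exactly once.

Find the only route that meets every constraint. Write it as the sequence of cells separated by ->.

9 -> 12 -> 11 -> 8 -> 7 -> 4 -> 1 -> 2 -> 5 -> 6

Need to visit all 10 open cells exactly once, starting at 9 and ending at 6.
Cell 11 has only two open neighbours (8 and 12), so the path must pass straight through it: one of those is the cell it's entered from and the other is where it exits.
Route from 9: down 1 to 12, left 1 to 11, up 1 to 8, left 1 to 7, up 2 to 1, right 1 to 2, down 1 to 5, right 1 to 6 — 9 moves in all.
Check: all 10 open cells covered.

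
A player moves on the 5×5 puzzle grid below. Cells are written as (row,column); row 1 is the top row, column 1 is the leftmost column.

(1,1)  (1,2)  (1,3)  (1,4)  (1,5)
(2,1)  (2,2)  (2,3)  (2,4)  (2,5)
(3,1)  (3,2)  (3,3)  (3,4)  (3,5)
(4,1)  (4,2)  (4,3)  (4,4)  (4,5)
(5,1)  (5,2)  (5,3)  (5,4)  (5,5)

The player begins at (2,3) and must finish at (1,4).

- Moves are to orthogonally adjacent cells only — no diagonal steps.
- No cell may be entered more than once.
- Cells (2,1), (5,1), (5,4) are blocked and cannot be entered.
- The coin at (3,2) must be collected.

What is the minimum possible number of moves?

6

Any route passes through (3,2) somewhere between (2,3) and (1,4). Summing Manhattan distances along the two legs ((2,3) → (3,2) → (1,4)) gives a lower bound of 2 + 4 = 6 moves.
A route of 6 moves achieves this: (2,3) → (3,3) → (3,2) → (2,2) → (1,2) → (1,3) → (1,4).
Since 6 matches the lower bound, it is optimal.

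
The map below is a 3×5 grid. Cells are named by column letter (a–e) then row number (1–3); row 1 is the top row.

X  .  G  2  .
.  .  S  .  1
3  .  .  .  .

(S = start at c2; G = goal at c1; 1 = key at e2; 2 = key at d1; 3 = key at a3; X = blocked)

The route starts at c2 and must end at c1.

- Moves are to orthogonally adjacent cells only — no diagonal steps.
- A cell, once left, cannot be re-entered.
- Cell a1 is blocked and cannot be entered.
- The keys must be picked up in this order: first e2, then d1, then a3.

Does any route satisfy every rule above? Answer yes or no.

Ignoring the required order, 4 revisit-free routes from c2 to c1 pass through all of e2, d1, and a3; the waypoint orders that occur are a3 → e2 → d1 (3); d1 → e2 → a3 (1) — never e2 → d1 → a3.

no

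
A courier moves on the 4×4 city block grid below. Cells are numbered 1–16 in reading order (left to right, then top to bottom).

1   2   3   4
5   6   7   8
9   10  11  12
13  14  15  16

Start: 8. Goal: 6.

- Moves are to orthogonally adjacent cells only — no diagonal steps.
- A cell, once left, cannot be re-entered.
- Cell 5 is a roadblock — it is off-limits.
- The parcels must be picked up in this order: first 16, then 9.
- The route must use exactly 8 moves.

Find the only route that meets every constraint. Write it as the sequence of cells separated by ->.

The waypoints must appear in the order 16, 9, with no cell reused.
Route from 8: 2× down (reaching 16), 3× left (reaching 13), up to 9, right to 10, up to 6 — 8 moves in all.
Check: order respected (16 at step 2, 9 at step 6); 8 moves as required.

8 -> 12 -> 16 -> 15 -> 14 -> 13 -> 9 -> 10 -> 6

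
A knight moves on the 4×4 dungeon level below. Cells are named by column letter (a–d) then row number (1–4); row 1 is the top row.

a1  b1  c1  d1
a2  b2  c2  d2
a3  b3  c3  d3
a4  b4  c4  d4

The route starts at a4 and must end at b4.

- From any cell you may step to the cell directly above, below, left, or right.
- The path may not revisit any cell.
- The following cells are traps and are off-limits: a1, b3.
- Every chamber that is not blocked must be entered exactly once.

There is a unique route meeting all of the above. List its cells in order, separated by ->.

Need to visit all 14 open cells exactly once, starting at a4 and ending at b4.
Cell a3 has only two open neighbours (a2 and a4), so the path must pass straight through it: one of those is the cell it's entered from and the other is where it exits.
Route from a4: up 2 to a2, right 1 to b2, up 1 to b1, right 2 to d1, down 1 to d2, left 1 to c2, down 1 to c3, right 1 to d3, down 1 to d4, left 2 to b4 — 13 moves in all.
Check: all 14 open cells covered.

a4 -> a3 -> a2 -> b2 -> b1 -> c1 -> d1 -> d2 -> c2 -> c3 -> d3 -> d4 -> c4 -> b4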